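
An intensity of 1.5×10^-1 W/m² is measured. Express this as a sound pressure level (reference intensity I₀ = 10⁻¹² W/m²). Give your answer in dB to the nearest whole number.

L = 10·log₁₀(I/I₀) = 10·log₁₀(1.5×10^-1/10⁻¹²) = 10·log₁₀(1.5×10^11).
L = 10·(0.1761 + 11) = 111.76 dB.

112 dB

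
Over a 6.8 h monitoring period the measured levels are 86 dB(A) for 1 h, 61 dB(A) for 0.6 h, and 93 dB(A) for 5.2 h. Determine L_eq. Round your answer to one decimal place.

92.0 dB(A)

L_eq = 10·log₁₀[(1/T)·Σ tᵢ·10^(Lᵢ/10)] with T = 6.8 h.
Σ tᵢ·10^(Lᵢ/10) = 1·10^(86/10) + 0.6·10^(61/10) + 5.2·10^(93/10) = 1.077e+10.
L_eq = 10·log₁₀(1.077e+10/6.8) = 92.00 dB(A).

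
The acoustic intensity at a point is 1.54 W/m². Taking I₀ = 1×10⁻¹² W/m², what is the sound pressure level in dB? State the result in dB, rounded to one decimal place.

I/I₀ = 1.54/10⁻¹² = 1.54×10^12, and L = 10·log₁₀(I/I₀).
L = 10·(0.1875 + 12) = 121.88 dB.

121.9 dB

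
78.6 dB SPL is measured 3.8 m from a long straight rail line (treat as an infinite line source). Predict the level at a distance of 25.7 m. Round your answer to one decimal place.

70.3 dB SPL

For a line source, L₂ = L₁ − 10·log₁₀(r₂/r₁).
L₂ = 78.6 − 10·log₁₀(25.7/3.8) = 78.6 − 8.301 = 70.30 dB SPL.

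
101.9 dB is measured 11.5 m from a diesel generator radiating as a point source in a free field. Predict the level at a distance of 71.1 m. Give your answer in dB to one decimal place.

86.1 dB

For a point source, L₂ = L₁ − 20·log₁₀(r₂/r₁).
L₂ = 101.9 − 20·log₁₀(71.1/11.5) = 101.9 − 15.823 = 86.08 dB.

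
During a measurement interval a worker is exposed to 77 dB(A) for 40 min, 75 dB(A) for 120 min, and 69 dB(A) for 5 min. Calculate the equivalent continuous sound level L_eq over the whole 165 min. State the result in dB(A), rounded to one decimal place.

75.5 dB(A)

L_eq = 10·log₁₀[(1/T)·Σ tᵢ·10^(Lᵢ/10)] with T = 165 min.
Σ tᵢ·10^(Lᵢ/10) = 40·10^(77/10) + 120·10^(75/10) + 5·10^(69/10) = 5.839e+09.
L_eq = 10·log₁₀(5.839e+09/165) = 75.49 dB(A).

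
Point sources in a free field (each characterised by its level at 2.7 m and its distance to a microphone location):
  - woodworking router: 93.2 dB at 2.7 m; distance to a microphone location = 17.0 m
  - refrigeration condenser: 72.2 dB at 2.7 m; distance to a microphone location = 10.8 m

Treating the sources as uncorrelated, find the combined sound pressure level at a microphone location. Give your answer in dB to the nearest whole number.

77 dB

Apply inverse-square spreading to bring every level to the receiver, then sum 10^(L/10).
woodworking router: 93.2 − 20·log₁₀(17.0/2.7) = 93.2 − 15.98 = 77.22 dB.
refrigeration condenser: 72.2 − 20·log₁₀(10.8/2.7) = 72.2 − 12.04 = 60.16 dB.
Σ 10^(L/10) = 5.374e+07 → L_total = 10·log₁₀(5.374e+07) = 77.30 dB.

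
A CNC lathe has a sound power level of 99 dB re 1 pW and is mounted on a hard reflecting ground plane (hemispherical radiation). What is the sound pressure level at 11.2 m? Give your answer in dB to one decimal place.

L_p = L_w − 10·log₁₀(2π·r²) with r = 11.2 m.
2π·r² = 788.2 m², 10·log₁₀ of that is 28.966 dB.
L_p = 99 − 28.966 = 70.03 dB.

70.0 dB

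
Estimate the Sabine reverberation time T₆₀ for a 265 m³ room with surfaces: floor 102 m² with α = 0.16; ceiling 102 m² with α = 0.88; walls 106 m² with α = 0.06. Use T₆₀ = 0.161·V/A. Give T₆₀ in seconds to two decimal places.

Summing Sᵢαᵢ: 102·0.16 + 102·0.88 + 106·0.06 = 112.44 m².
T₆₀ = 0.161 × 265 / 112.44 = 0.379 s.

0.38 s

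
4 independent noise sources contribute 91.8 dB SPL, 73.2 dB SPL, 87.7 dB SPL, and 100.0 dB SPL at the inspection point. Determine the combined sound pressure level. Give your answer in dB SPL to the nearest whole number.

Incoherent sources combine by intensity addition: L_total = 10·log₁₀(Σ 10^(L_i/10)).
Σ 10^(L/10) = 10^(91.8/10) + 10^(73.2/10) + 10^(87.7/10) + 10^(100.0/10) = 1.212e+10.
L_total = 10·log₁₀(1.212e+10) = 100.84 dB SPL.

101 dB SPL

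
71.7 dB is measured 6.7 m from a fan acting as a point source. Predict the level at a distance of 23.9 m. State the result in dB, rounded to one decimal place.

Point-source attenuation: ΔL = 20·log₁₀(r₂/r₁) = 20·log₁₀(23.9/6.7) = 11.046 dB.
L₂ = 71.7 − 20·log₁₀(23.9/6.7) = 71.7 − 11.046 = 60.65 dB.

60.7 dB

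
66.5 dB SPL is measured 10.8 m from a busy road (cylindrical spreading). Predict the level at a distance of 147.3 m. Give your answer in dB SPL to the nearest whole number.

For a line source, L₂ = L₁ − 10·log₁₀(r₂/r₁).
L₂ = 66.5 − 10·log₁₀(147.3/10.8) = 66.5 − 11.348 = 55.15 dB SPL.

55 dB SPL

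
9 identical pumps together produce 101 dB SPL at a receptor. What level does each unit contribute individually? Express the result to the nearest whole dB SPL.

For N identical incoherent sources L_total = L₁ + 10·log₁₀ N, so L₁ = 101 − 10·log₁₀(9) = 101 − 9.542.

91 dB SPL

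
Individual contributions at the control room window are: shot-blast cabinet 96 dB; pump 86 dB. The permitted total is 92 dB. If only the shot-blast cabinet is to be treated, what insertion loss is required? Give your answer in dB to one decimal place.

Fixed contribution from the other source: Σ 10^(L/10) = 10^(86/10) = 3.981e+08 (86.00 dB).
The limit corresponds to 10^(92/10) = 1.585e+09; subtracting the fixed part leaves 1.187e+09 for the shot-blast cabinet, i.e. 90.74 dB.
So the shot-blast cabinet must be reduced from 96 to 90.74 dB: IL = 5.26 dB.

5.3 dB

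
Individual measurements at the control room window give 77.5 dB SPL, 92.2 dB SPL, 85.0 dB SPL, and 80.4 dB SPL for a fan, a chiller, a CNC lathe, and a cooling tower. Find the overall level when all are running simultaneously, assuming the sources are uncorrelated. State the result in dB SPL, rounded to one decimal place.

93.3 dB SPL

Incoherent sources combine by intensity addition: L_total = 10·log₁₀(Σ 10^(L_i/10)).
Σ 10^(L/10) = 10^(77.5/10) + 10^(92.2/10) + 10^(85.0/10) + 10^(80.4/10) = 2.142e+09.
L_total = 10·log₁₀(2.142e+09) = 93.31 dB SPL.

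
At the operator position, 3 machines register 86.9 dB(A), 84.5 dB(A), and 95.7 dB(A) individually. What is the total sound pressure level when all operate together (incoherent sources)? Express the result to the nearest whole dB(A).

97 dB(A)

For uncorrelated sources the intensities add, so convert each level to linear form, sum, and take 10·log₁₀ of the total.
Σ 10^(L/10) = 10^(86.9/10) + 10^(84.5/10) + 10^(95.7/10) = 4.487e+09.
L_total = 10·log₁₀(4.487e+09) = 96.52 dB(A).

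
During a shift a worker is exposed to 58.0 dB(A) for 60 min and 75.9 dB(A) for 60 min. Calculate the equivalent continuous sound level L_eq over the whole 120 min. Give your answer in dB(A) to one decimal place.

The energy average is taken in the linear domain: L_eq = 10·log₁₀[(Σ tᵢ·10^(Lᵢ/10))/T], T = 120 min.
Σ tᵢ·10^(Lᵢ/10) = 60·10^(58.0/10) + 60·10^(75.9/10) = 2.372e+09.
L_eq = 10·log₁₀(2.372e+09/120) = 72.96 dB(A).

73.0 dB(A)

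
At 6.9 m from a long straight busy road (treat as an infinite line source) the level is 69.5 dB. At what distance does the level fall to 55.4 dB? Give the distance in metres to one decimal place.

For a line source L₁ − L₂ = 10·log₁₀(r₂/r₁), so r₂ = r₁·10^((L₁−L₂)/10).
r₂ = 6.9·10^((69.5−55.4)/10) = 6.9·10^(14.1/10) = 177.36 m.

177.4 m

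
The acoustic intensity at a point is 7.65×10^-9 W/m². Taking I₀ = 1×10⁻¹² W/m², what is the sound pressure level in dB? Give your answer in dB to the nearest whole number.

39 dB

L = 10·log₁₀(I/I₀) = 10·log₁₀(7.65×10^-9/10⁻¹²) = 10·log₁₀(7.65×10^3).
L = 10·(0.8837 + 3) = 38.84 dB.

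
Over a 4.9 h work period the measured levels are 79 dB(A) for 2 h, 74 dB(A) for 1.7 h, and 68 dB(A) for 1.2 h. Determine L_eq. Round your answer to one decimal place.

76.3 dB(A)

Weight each interval's intensity by its duration and average over T = 4.9 h:
Σ tᵢ·10^(Lᵢ/10) = 2·10^(79/10) + 1.7·10^(74/10) + 1.2·10^(68/10) = 2.091e+08.
L_eq = 10·log₁₀(2.091e+08/4.9) = 76.30 dB(A).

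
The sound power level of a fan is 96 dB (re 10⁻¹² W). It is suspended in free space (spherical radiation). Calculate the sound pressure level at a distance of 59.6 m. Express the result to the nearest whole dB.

50 dB

Free-field spherical radiation: L_p = L_w − 10·log₁₀(4π·r²), r = 59.6 m.
4π·r² = 4.464e+04 m², 10·log₁₀ of that is 46.497 dB.
L_p = 96 − 46.497 = 49.50 dB.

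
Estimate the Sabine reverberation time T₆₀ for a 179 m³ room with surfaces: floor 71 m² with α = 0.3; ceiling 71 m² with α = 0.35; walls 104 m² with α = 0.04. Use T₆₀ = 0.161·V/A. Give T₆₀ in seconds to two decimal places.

Summing Sᵢαᵢ: 71·0.3 + 71·0.35 + 104·0.04 = 50.31 m².
T₆₀ = 0.161·V/A = 0.161·179/50.31 = 0.573 s.

0.57 s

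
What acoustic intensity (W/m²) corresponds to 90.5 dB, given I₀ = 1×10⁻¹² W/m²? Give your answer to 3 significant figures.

0.00112 W/m²

L = 10·log₁₀(I/I₀) ⇒ I = I₀·10^(L/10) = 10⁻¹² × 10^9.05.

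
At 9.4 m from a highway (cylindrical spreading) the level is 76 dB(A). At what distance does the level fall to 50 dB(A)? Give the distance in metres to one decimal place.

For a line source L₁ − L₂ = 10·log₁₀(r₂/r₁), so r₂ = r₁·10^((L₁−L₂)/10).
r₂ = 9.4·10^((76−50)/10) = 9.4·10^(26.0/10) = 3742.21 m.

3742.2 m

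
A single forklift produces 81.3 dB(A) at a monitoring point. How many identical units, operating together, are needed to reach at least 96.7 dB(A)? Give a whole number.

35

Need L₁ + 10·log₁₀ N ≥ 96.7, i.e. log₁₀ N ≥ 1.54.
N ≥ 10^(15.4/10) = 34.674, so N = 35.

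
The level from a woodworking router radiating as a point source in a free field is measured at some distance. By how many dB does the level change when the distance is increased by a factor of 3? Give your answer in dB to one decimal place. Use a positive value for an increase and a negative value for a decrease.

-9.5 dB

With spherical spreading the level changes by −20·log₁₀(r₂/r₁).
ΔL = −20·log₁₀(3) = -9.54 dB.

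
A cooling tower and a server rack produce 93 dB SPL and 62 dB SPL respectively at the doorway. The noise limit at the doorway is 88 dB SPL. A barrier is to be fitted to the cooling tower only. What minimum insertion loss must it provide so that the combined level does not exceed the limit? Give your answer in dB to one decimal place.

Everything except the cooling tower sums to 10^(62/10) = 1.585e+06 in linear terms, 62.00 dB SPL.
To meet 88 dB SPL overall, the treated cooling tower may contribute at most 10^(88/10) − 1.585e+06 = 6.294e+08, i.e. 87.99 dB SPL.
So the cooling tower must be reduced from 93 to 87.99 dB SPL: IL = 5.01 dB.

5.0 dB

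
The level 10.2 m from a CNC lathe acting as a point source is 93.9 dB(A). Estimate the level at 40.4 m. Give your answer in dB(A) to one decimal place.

Spherical spreading from a point source gives a 20·log₁₀(r₂/r₁) drop.
L₂ = 93.9 − 20·log₁₀(40.4/10.2) = 93.9 − 11.956 = 81.94 dB(A).

81.9 dB(A)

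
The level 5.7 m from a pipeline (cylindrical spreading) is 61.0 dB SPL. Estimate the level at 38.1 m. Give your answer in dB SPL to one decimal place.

52.7 dB SPL

Line-source attenuation: ΔL = 10·log₁₀(r₂/r₁) = 10·log₁₀(38.1/5.7) = 8.251 dB.
L₂ = 61.0 − 10·log₁₀(38.1/5.7) = 61.0 − 8.251 = 52.75 dB SPL.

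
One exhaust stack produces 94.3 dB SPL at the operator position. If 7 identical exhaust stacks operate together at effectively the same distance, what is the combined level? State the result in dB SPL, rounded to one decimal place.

N identical incoherent sources raise the level by 10·log₁₀ N.
L_total = 94.3 + 10·log₁₀(7) = 94.3 + 8.451 = 102.75 dB SPL.

102.8 dB SPL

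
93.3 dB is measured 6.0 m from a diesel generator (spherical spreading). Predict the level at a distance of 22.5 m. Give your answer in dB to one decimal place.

Spherical spreading from a point source gives a 20·log₁₀(r₂/r₁) drop.
L₂ = 93.3 − 20·log₁₀(22.5/6.0) = 93.3 − 11.481 = 81.82 dB.

81.8 dB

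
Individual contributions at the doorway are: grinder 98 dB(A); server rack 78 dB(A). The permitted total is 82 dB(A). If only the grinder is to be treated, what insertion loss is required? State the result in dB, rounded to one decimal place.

Everything except the grinder sums to 10^(78/10) = 6.310e+07 in linear terms, 78.00 dB(A).
The limit corresponds to 10^(82/10) = 1.585e+08; subtracting the fixed part leaves 9.539e+07 for the grinder, i.e. 79.80 dB(A).
So the grinder must be reduced from 98 to 79.80 dB(A): IL = 18.20 dB.

18.2 dB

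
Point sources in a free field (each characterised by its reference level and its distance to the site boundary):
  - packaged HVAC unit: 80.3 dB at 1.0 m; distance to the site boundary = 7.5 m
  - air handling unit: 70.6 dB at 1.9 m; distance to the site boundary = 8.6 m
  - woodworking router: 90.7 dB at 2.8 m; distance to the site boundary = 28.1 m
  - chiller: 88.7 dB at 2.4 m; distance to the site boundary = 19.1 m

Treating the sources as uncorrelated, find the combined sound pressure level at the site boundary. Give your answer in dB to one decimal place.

74.1 dB

Propagate each source to the receiver with L = L_ref − 20·log₁₀(r/r_ref), then add intensities.
packaged HVAC unit: 80.3 − 20·log₁₀(7.5/1.0) = 80.3 − 17.50 = 62.80 dB.
air handling unit: 70.6 − 20·log₁₀(8.6/1.9) = 70.6 − 13.11 = 57.49 dB.
woodworking router: 90.7 − 20·log₁₀(28.1/2.8) = 90.7 − 20.03 = 70.67 dB.
chiller: 88.7 − 20·log₁₀(19.1/2.4) = 88.7 − 18.02 = 70.68 dB.
Σ 10^(L/10) = 2.584e+07 → L_total = 10·log₁₀(2.584e+07) = 74.12 dB.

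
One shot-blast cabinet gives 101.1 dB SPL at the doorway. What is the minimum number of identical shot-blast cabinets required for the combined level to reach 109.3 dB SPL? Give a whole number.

7

The shortfall is 109.3 − 101.1 = 8.2 dB, and N units add 10·log₁₀ N, so need 10·log₁₀ N ≥ 8.2.
N ≥ 10^(8.2/10) = 6.607, so N = 7.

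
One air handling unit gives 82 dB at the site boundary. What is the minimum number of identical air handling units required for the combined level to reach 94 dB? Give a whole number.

16

The shortfall is 94 − 82 = 12.0 dB, and N units add 10·log₁₀ N, so need 10·log₁₀ N ≥ 12.0.
N ≥ 10^(12.0/10) = 15.849, so N = 16.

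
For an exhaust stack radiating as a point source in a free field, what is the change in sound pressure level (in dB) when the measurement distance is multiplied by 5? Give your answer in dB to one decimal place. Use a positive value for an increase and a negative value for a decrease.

-14.0 dB

A point source loses 6 dB per doubling of distance; generally ΔL = −20·log₁₀(r₂/r₁).
ΔL = −20·log₁₀(5) = -13.98 dB.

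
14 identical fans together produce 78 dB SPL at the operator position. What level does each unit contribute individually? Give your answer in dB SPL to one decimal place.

Dividing the total intensity by 14 lowers the level by 10·log₁₀ 14 = 11.461 dB: L₁ = 78 − 11.461.

66.5 dB SPL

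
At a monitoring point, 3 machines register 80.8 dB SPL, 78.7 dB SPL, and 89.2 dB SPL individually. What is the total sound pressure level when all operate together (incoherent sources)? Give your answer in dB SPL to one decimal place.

For uncorrelated sources the intensities add, so convert each level to linear form, sum, and take 10·log₁₀ of the total.
Σ 10^(L/10) = 10^(80.8/10) + 10^(78.7/10) + 10^(89.2/10) = 1.026e+09.
L_total = 10·log₁₀(1.026e+09) = 90.11 dB SPL.

90.1 dB SPL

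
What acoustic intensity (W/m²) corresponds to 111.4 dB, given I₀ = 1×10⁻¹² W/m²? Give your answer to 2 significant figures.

I = I₀·10^(L/10) = 10⁻¹² × 10^(111.4/10) = 10^(-0.860).

0.14 W/m²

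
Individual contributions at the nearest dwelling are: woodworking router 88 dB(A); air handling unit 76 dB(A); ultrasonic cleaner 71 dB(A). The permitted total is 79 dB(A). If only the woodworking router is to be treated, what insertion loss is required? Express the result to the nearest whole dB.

Everything except the woodworking router sums to 10^(76/10) + 10^(71/10) = 5.240e+07 in linear terms, 77.19 dB(A).
To meet 79 dB(A) overall, the treated woodworking router may contribute at most 10^(79/10) − 5.240e+07 = 2.703e+07, i.e. 74.32 dB(A).
Required insertion loss = 88 − 74.32 = 13.68 dB.

14 dB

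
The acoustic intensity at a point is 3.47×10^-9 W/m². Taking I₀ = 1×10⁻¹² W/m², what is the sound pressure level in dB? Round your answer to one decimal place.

35.4 dB

Dividing by I₀ shifts the exponent by 12: I/I₀ = 3.47×10^3.
L = 10·(0.5403 + 3) = 35.40 dB.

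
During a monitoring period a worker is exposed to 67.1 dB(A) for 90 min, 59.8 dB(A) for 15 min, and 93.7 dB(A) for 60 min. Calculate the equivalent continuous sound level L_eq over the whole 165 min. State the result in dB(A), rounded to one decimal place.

The energy average is taken in the linear domain: L_eq = 10·log₁₀[(Σ tᵢ·10^(Lᵢ/10))/T], T = 165 min.
Σ tᵢ·10^(Lᵢ/10) = 90·10^(67.1/10) + 15·10^(59.8/10) + 60·10^(93.7/10) = 1.411e+11.
L_eq = 10·log₁₀(1.411e+11/165) = 89.32 dB(A).

89.3 dB(A)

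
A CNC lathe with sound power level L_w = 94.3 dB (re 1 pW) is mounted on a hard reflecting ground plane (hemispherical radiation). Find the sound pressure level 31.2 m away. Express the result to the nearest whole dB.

Free-field hemispherical radiation: L_p = L_w − 10·log₁₀(2π·r²), r = 31.2 m.
2π·r² = 6116 m², 10·log₁₀ of that is 37.865 dB.
L_p = 94.3 − 37.865 = 56.44 dB.

56 dB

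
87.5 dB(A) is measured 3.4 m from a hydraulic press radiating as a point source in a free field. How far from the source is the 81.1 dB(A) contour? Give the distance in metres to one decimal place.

7.1 m

The 6.4 dB drop corresponds to a distance ratio of 10^(6.4/20) for a point source.
r₂ = 3.4·10^((87.5−81.1)/20) = 3.4·10^(6.4/20) = 7.10 m.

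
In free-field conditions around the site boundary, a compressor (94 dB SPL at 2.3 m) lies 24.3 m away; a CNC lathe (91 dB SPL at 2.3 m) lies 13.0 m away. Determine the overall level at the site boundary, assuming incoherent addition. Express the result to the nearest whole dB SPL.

Apply inverse-square spreading to bring every level to the receiver, then sum 10^(L/10).
compressor: 94 − 20·log₁₀(24.3/2.3) = 94 − 20.48 = 73.52 dB SPL.
CNC lathe: 91 − 20·log₁₀(13.0/2.3) = 91 − 15.04 = 75.96 dB SPL.
Σ 10^(L/10) = 6.191e+07 → L_total = 10·log₁₀(6.191e+07) = 77.92 dB SPL.

78 dB SPL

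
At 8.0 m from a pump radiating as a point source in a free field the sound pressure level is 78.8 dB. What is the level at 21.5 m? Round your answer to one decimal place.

70.2 dB

Point-source attenuation: ΔL = 20·log₁₀(r₂/r₁) = 20·log₁₀(21.5/8.0) = 8.587 dB.
L₂ = 78.8 − 20·log₁₀(21.5/8.0) = 78.8 − 8.587 = 70.21 dB.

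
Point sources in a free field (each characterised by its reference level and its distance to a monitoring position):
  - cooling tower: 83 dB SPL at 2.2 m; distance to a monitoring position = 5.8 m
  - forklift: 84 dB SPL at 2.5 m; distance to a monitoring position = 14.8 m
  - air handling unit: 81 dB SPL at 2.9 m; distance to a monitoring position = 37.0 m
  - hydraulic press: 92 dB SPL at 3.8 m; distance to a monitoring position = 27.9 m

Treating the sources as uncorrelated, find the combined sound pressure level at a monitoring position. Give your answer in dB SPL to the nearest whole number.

First find each source's level at the receiver (point-source: −20·log₁₀(r/r_ref)), then combine on an intensity basis.
cooling tower: 83 − 20·log₁₀(5.8/2.2) = 83 − 8.42 = 74.58 dB SPL.
forklift: 84 − 20·log₁₀(14.8/2.5) = 84 − 15.45 = 68.55 dB SPL.
air handling unit: 81 − 20·log₁₀(37.0/2.9) = 81 − 22.12 = 58.88 dB SPL.
hydraulic press: 92 − 20·log₁₀(27.9/3.8) = 92 − 17.32 = 74.68 dB SPL.
Σ 10^(L/10) = 6.605e+07 → L_total = 10·log₁₀(6.605e+07) = 78.20 dB SPL.

78 dB SPL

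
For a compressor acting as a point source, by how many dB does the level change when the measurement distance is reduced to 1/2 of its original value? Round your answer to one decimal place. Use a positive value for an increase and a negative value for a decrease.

+6.0 dB

A point source loses 6 dB per doubling of distance; generally ΔL = −20·log₁₀(r₂/r₁).
ΔL = −20·log₁₀(0.5) = +6.02 dB.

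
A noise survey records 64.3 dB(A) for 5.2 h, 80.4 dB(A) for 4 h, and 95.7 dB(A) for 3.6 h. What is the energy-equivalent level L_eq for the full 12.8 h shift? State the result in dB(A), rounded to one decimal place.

90.3 dB(A)

Weight each interval's intensity by its duration and average over T = 12.8 h:
Σ tᵢ·10^(Lᵢ/10) = 5.2·10^(64.3/10) + 4·10^(80.4/10) + 3.6·10^(95.7/10) = 1.383e+10.
L_eq = 10·log₁₀(1.383e+10/12.8) = 90.34 dB(A).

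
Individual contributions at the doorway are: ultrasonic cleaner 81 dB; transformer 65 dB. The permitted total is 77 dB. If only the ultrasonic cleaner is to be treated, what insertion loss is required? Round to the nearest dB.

4 dB

Fixed contribution from the other source: Σ 10^(L/10) = 10^(65/10) = 3.162e+06 (65.00 dB).
The limit corresponds to 10^(77/10) = 5.012e+07; subtracting the fixed part leaves 4.696e+07 for the ultrasonic cleaner, i.e. 76.72 dB.
So the ultrasonic cleaner must be reduced from 81 to 76.72 dB: IL = 4.28 dB.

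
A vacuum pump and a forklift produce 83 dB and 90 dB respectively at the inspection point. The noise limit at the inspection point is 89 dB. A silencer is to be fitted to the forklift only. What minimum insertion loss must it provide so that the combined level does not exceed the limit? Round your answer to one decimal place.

2.3 dB

Everything except the forklift sums to 10^(83/10) = 1.995e+08 in linear terms, 83.00 dB.
To meet 89 dB overall, the treated forklift may contribute at most 10^(89/10) − 1.995e+08 = 5.948e+08, i.e. 87.74 dB.
Required insertion loss = 90 − 87.74 = 2.26 dB.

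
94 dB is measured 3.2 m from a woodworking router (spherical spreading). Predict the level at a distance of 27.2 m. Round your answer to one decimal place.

75.4 dB

For a point source, L₂ = L₁ − 20·log₁₀(r₂/r₁).
L₂ = 94 − 20·log₁₀(27.2/3.2) = 94 − 18.588 = 75.41 dB.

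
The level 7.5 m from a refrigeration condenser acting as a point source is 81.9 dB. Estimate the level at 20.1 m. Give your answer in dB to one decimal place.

73.3 dB

For a point source, L₂ = L₁ − 20·log₁₀(r₂/r₁).
L₂ = 81.9 − 20·log₁₀(20.1/7.5) = 81.9 − 8.563 = 73.34 dB.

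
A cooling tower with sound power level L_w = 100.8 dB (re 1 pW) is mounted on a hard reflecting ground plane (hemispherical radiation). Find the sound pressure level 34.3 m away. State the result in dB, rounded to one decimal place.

The power spreads over a hemisphere of area 2π·r², so L_p = L_w − 10·log₁₀(2π·r²).
2π·r² = 7392 m², 10·log₁₀ of that is 38.688 dB.
L_p = 100.8 − 38.688 = 62.11 dB.

62.1 dB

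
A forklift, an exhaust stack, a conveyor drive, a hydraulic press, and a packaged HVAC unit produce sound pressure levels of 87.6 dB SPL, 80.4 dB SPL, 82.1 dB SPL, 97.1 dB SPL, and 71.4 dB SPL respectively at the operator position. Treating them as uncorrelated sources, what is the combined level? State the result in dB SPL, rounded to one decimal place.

97.8 dB SPL

Incoherent sources combine by intensity addition: L_total = 10·log₁₀(Σ 10^(L_i/10)).
Σ 10^(L/10) = 10^(87.6/10) + 10^(80.4/10) + 10^(82.1/10) + 10^(97.1/10) + 10^(71.4/10) = 5.990e+09.
L_total = 10·log₁₀(5.990e+09) = 97.77 dB SPL.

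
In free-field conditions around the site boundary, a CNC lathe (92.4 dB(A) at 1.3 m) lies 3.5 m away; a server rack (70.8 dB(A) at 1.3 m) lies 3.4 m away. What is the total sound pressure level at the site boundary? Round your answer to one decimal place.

First find each source's level at the receiver (point-source: −20·log₁₀(r/r_ref)), then combine on an intensity basis.
CNC lathe: 92.4 − 20·log₁₀(3.5/1.3) = 92.4 − 8.60 = 83.80 dB(A).
server rack: 70.8 − 20·log₁₀(3.4/1.3) = 70.8 − 8.35 = 62.45 dB(A).
Σ 10^(L/10) = 2.415e+08 → L_total = 10·log₁₀(2.415e+08) = 83.83 dB(A).

83.8 dB(A)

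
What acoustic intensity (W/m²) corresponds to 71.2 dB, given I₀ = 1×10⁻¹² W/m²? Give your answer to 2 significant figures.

I = I₀·10^(L/10) = 10⁻¹² × 10^(71.2/10) = 10^(-4.880).

1.3e-05 W/m²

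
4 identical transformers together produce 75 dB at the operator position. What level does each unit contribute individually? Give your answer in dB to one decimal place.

69.0 dB

4 equal contributions raise the level by 10·log₁₀ 4 = 6.021 dB, so each unit alone gives 75 − 6.021.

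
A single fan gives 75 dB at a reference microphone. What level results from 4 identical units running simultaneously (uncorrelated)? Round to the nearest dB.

81 dB

N identical incoherent sources raise the level by 10·log₁₀ N.
L_total = 75 + 10·log₁₀(4) = 75 + 6.021 = 81.02 dB.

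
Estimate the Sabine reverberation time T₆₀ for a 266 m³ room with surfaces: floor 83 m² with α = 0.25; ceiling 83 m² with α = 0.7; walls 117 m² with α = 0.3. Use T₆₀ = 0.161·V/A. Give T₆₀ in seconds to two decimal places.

Total absorption A = 83·0.25 + 83·0.7 + 117·0.3 = 113.95 m² sabins.
T₆₀ = 0.161·V/A = 0.161·266/113.95 = 0.376 s.

0.38 s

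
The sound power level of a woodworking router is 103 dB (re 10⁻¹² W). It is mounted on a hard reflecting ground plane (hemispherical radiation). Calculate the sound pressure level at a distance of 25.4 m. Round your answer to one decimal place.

66.9 dB

The power spreads over a hemisphere of area 2π·r², so L_p = L_w − 10·log₁₀(2π·r²).
2π·r² = 4054 m², 10·log₁₀ of that is 36.078 dB.
L_p = 103 − 36.078 = 66.92 dB.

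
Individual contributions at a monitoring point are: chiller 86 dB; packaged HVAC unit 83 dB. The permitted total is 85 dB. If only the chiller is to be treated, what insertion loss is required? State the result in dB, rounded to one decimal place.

Fixed contribution from the other source: Σ 10^(L/10) = 10^(83/10) = 1.995e+08 (83.00 dB).
To meet 85 dB overall, the treated chiller may contribute at most 10^(85/10) − 1.995e+08 = 1.167e+08, i.e. 80.67 dB.
So the chiller must be reduced from 86 to 80.67 dB: IL = 5.33 dB.

5.3 dB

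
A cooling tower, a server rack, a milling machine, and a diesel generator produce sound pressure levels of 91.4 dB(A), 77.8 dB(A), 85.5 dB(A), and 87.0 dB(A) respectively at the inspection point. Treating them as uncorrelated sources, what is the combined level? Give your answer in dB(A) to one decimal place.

Incoherent sources combine by intensity addition: L_total = 10·log₁₀(Σ 10^(L_i/10)).
Σ 10^(L/10) = 10^(91.4/10) + 10^(77.8/10) + 10^(85.5/10) + 10^(87.0/10) = 2.297e+09.
L_total = 10·log₁₀(2.297e+09) = 93.61 dB(A).

93.6 dB(A)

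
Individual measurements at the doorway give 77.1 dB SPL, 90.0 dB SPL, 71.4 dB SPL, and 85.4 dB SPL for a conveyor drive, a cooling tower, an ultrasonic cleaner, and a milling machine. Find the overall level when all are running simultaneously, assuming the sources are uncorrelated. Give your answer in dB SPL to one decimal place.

91.5 dB SPL

Incoherent sources combine by intensity addition: L_total = 10·log₁₀(Σ 10^(L_i/10)).
Σ 10^(L/10) = 10^(77.1/10) + 10^(90.0/10) + 10^(71.4/10) + 10^(85.4/10) = 1.412e+09.
L_total = 10·log₁₀(1.412e+09) = 91.50 dB SPL.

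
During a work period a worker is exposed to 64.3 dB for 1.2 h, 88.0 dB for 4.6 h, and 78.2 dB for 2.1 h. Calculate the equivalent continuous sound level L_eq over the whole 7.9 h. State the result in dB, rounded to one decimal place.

L_eq = 10·log₁₀[(1/T)·Σ tᵢ·10^(Lᵢ/10)] with T = 7.9 h.
Σ tᵢ·10^(Lᵢ/10) = 1.2·10^(64.3/10) + 4.6·10^(88.0/10) + 2.1·10^(78.2/10) = 3.044e+09.
L_eq = 10·log₁₀(3.044e+09/7.9) = 85.86 dB.

85.9 dB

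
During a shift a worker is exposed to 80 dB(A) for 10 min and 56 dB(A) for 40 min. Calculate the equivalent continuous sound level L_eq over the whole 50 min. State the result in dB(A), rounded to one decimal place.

73.1 dB(A)

L_eq = 10·log₁₀[(1/T)·Σ tᵢ·10^(Lᵢ/10)] with T = 50 min.
Σ tᵢ·10^(Lᵢ/10) = 10·10^(80/10) + 40·10^(56/10) = 1.016e+09.
L_eq = 10·log₁₀(1.016e+09/50) = 73.08 dB(A).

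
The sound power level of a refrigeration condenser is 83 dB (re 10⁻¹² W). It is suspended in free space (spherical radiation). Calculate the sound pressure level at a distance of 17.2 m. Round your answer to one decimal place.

47.3 dB

The power spreads over a sphere of area 4π·r², so L_p = L_w − 10·log₁₀(4π·r²).
4π·r² = 3718 m², 10·log₁₀ of that is 35.703 dB.
L_p = 83 − 35.703 = 47.30 dB.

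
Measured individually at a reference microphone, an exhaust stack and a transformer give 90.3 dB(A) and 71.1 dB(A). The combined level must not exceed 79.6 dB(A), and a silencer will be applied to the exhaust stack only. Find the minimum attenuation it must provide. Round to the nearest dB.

Fixed contribution from the other source: Σ 10^(L/10) = 10^(71.1/10) = 1.288e+07 (71.10 dB(A)).
The limit corresponds to 10^(79.6/10) = 9.120e+07; subtracting the fixed part leaves 7.832e+07 for the exhaust stack, i.e. 78.94 dB(A).
Required insertion loss = 90.3 − 78.94 = 11.36 dB.

11 dB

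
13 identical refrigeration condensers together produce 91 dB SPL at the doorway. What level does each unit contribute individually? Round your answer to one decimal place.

For N identical incoherent sources L_total = L₁ + 10·log₁₀ N, so L₁ = 91 − 10·log₁₀(13) = 91 − 11.139.

79.9 dB SPL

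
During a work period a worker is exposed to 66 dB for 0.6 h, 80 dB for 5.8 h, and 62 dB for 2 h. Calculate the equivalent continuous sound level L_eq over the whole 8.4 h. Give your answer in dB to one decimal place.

Weight each interval's intensity by its duration and average over T = 8.4 h:
Σ tᵢ·10^(Lᵢ/10) = 0.6·10^(66/10) + 5.8·10^(80/10) + 2·10^(62/10) = 5.856e+08.
L_eq = 10·log₁₀(5.856e+08/8.4) = 78.43 dB.

78.4 dB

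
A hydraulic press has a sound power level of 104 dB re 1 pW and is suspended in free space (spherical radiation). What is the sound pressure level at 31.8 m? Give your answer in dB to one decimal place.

L_p = L_w − 10·log₁₀(4π·r²) with r = 31.8 m.
4π·r² = 1.271e+04 m², 10·log₁₀ of that is 41.041 dB.
L_p = 104 − 41.041 = 62.96 dB.

63.0 dB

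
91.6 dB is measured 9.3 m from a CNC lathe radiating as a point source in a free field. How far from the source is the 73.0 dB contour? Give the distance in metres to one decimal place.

79.2 m

For a point source L₁ − L₂ = 20·log₁₀(r₂/r₁), so r₂ = r₁·10^((L₁−L₂)/20).
r₂ = 9.3·10^((91.6−73.0)/20) = 9.3·10^(18.6/20) = 79.16 m.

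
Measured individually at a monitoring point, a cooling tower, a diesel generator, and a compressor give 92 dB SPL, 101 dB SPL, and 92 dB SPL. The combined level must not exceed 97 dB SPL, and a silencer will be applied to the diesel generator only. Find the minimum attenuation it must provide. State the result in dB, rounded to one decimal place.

8.3 dB

Fixed contribution from the other sources: Σ 10^(L/10) = 10^(92/10) + 10^(92/10) = 3.170e+09 (95.01 dB SPL).
The limit corresponds to 10^(97/10) = 5.012e+09; subtracting the fixed part leaves 1.842e+09 for the diesel generator, i.e. 92.65 dB SPL.
So the diesel generator must be reduced from 101 to 92.65 dB SPL: IL = 8.35 dB.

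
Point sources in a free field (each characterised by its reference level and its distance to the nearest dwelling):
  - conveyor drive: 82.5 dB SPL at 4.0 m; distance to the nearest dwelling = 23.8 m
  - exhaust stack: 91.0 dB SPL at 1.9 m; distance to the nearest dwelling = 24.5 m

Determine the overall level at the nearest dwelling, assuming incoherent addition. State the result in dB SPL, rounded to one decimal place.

71.0 dB SPL

Apply inverse-square spreading to bring every level to the receiver, then sum 10^(L/10).
conveyor drive: 82.5 − 20·log₁₀(23.8/4.0) = 82.5 − 15.49 = 67.01 dB SPL.
exhaust stack: 91.0 − 20·log₁₀(24.5/1.9) = 91.0 − 22.21 = 68.79 dB SPL.
Σ 10^(L/10) = 1.259e+07 → L_total = 10·log₁₀(1.259e+07) = 71.00 dB SPL.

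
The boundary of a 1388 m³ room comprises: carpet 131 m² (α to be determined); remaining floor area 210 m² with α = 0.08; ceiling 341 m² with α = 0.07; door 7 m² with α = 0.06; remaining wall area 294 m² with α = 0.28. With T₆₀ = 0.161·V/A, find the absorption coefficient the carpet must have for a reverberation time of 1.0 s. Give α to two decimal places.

0.76

Required total absorption A = 0.161·1388/1.0 = 223.47 m².
Absorption from the other surfaces = 210·0.08 + 341·0.07 + 7·0.06 + 294·0.28 = 123.41 m², so the carpet must supply 100.06 m² over 131 m².
α = 100.06/131 = 0.764.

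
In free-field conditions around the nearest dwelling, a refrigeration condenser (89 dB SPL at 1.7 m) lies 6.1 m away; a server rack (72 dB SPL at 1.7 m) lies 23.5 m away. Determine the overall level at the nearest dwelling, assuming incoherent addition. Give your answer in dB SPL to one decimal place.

First find each source's level at the receiver (point-source: −20·log₁₀(r/r_ref)), then combine on an intensity basis.
refrigeration condenser: 89 − 20·log₁₀(6.1/1.7) = 89 − 11.10 = 77.90 dB SPL.
server rack: 72 − 20·log₁₀(23.5/1.7) = 72 − 22.81 = 49.19 dB SPL.
Σ 10^(L/10) = 6.178e+07 → L_total = 10·log₁₀(6.178e+07) = 77.91 dB SPL.

77.9 dB SPL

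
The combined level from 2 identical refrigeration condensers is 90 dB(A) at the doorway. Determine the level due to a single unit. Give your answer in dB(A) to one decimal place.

2 equal contributions raise the level by 10·log₁₀ 2 = 3.010 dB, so each unit alone gives 90 − 3.010.

87.0 dB(A)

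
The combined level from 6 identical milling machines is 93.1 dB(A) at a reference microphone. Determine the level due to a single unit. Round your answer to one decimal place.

Dividing the total intensity by 6 lowers the level by 10·log₁₀ 6 = 7.782 dB: L₁ = 93.1 − 7.782.

85.3 dB(A)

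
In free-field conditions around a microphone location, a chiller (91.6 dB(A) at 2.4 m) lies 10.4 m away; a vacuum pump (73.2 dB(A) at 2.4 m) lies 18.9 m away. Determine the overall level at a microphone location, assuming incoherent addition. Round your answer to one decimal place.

First find each source's level at the receiver (point-source: −20·log₁₀(r/r_ref)), then combine on an intensity basis.
chiller: 91.6 − 20·log₁₀(10.4/2.4) = 91.6 − 12.74 = 78.86 dB(A).
vacuum pump: 73.2 − 20·log₁₀(18.9/2.4) = 73.2 − 17.93 = 55.27 dB(A).
Σ 10^(L/10) = 7.731e+07 → L_total = 10·log₁₀(7.731e+07) = 78.88 dB(A).

78.9 dB(A)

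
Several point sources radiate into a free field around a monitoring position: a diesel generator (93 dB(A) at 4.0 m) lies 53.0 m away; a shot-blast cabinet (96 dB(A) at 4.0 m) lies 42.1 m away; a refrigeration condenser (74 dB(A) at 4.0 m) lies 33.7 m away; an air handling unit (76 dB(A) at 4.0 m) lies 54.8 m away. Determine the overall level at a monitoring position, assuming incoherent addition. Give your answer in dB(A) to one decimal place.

First find each source's level at the receiver (point-source: −20·log₁₀(r/r_ref)), then combine on an intensity basis.
diesel generator: 93 − 20·log₁₀(53.0/4.0) = 93 − 22.44 = 70.56 dB(A).
shot-blast cabinet: 96 − 20·log₁₀(42.1/4.0) = 96 − 20.44 = 75.56 dB(A).
refrigeration condenser: 74 − 20·log₁₀(33.7/4.0) = 74 − 18.51 = 55.49 dB(A).
air handling unit: 76 − 20·log₁₀(54.8/4.0) = 76 − 22.73 = 53.27 dB(A).
Σ 10^(L/10) = 4.787e+07 → L_total = 10·log₁₀(4.787e+07) = 76.80 dB(A).

76.8 dB(A)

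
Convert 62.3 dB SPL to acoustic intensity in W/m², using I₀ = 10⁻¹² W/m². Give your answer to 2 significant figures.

1.7e-06 W/m²

L = 10·log₁₀(I/I₀) ⇒ I = I₀·10^(L/10) = 10⁻¹² × 10^6.23.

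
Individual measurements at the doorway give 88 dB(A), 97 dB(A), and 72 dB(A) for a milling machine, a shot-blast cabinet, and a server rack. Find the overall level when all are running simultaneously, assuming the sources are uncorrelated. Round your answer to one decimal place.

Incoherent sources combine by intensity addition: L_total = 10·log₁₀(Σ 10^(L_i/10)).
Σ 10^(L/10) = 10^(88/10) + 10^(97/10) + 10^(72/10) = 5.659e+09.
L_total = 10·log₁₀(5.659e+09) = 97.53 dB(A).

97.5 dB(A)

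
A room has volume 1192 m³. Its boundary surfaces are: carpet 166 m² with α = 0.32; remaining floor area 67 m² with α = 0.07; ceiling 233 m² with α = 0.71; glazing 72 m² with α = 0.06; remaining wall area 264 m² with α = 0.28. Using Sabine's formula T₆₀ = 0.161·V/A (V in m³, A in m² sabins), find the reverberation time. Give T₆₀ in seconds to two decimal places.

Total absorption A = 166·0.32 + 67·0.07 + 233·0.71 + 72·0.06 + 264·0.28 = 301.48 m² sabins.
T₆₀ = 0.161·V/A = 0.161·1192/301.48 = 0.637 s.

0.64 s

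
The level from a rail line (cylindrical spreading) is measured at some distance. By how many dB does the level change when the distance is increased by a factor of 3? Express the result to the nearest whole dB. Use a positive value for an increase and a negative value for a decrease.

-5 dB

With cylindrical spreading the level changes by −10·log₁₀(r₂/r₁).
ΔL = −10·log₁₀(3) = -4.77 dB.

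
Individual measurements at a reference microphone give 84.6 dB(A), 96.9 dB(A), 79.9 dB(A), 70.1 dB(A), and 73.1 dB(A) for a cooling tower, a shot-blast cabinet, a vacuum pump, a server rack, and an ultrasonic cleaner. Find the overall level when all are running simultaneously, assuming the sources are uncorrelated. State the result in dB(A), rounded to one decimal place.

For uncorrelated sources the intensities add, so convert each level to linear form, sum, and take 10·log₁₀ of the total.
Σ 10^(L/10) = 10^(84.6/10) + 10^(96.9/10) + 10^(79.9/10) + 10^(70.1/10) + 10^(73.1/10) = 5.315e+09.
L_total = 10·log₁₀(5.315e+09) = 97.25 dB(A).

97.3 dB(A)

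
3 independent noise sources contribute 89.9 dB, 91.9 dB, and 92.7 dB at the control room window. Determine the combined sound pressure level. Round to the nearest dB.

For uncorrelated sources the intensities add, so convert each level to linear form, sum, and take 10·log₁₀ of the total.
Σ 10^(L/10) = 10^(89.9/10) + 10^(91.9/10) + 10^(92.7/10) = 4.388e+09.
L_total = 10·log₁₀(4.388e+09) = 96.42 dB.

96 dB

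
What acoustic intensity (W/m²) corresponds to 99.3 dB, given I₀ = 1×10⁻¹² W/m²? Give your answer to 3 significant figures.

I/I₀ = 10^(99.3/10) = 8.511e+09, so I = 8.511e+09 × 10⁻¹² W/m².

0.00851 W/m²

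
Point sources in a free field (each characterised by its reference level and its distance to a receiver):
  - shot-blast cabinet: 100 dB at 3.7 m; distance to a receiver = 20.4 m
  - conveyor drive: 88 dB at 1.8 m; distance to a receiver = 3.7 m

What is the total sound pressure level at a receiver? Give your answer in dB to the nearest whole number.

87 dB

Apply inverse-square spreading to bring every level to the receiver, then sum 10^(L/10).
shot-blast cabinet: 100 − 20·log₁₀(20.4/3.7) = 100 − 14.83 = 85.17 dB.
conveyor drive: 88 − 20·log₁₀(3.7/1.8) = 88 − 6.26 = 81.74 dB.
Σ 10^(L/10) = 4.783e+08 → L_total = 10·log₁₀(4.783e+08) = 86.80 dB.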